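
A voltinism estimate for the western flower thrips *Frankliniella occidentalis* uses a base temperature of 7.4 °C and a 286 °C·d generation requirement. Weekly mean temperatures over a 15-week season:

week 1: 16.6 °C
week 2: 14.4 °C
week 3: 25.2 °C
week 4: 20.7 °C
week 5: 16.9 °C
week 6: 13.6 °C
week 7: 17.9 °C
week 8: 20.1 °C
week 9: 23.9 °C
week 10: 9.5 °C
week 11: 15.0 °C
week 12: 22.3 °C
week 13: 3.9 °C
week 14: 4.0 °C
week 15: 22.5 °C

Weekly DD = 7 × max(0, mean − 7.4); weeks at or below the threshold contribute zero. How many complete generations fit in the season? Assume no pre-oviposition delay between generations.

3 generations

Weekly DD (7 × max(0, T̄ − 7.4)): 64.4, 49.0, 124.6, 93.1, 66.5, 43.4, 73.5, 88.9, 115.5, 14.7, 53.2, 104.3, 0.0, 0.0, 105.7.
Season total = 996.8 DD.
Complete generations = ⌊996.8 / 286⌋ = 3.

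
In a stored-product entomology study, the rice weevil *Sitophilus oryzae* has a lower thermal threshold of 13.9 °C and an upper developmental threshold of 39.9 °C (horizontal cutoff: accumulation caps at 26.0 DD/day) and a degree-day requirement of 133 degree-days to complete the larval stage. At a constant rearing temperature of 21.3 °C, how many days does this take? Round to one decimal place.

Daily accumulation = 21.3 − 13.9 = 7.4 DD/day.
Duration = 133 / 7.4 = 17.973 ≈ 18.0 days.

18.0 days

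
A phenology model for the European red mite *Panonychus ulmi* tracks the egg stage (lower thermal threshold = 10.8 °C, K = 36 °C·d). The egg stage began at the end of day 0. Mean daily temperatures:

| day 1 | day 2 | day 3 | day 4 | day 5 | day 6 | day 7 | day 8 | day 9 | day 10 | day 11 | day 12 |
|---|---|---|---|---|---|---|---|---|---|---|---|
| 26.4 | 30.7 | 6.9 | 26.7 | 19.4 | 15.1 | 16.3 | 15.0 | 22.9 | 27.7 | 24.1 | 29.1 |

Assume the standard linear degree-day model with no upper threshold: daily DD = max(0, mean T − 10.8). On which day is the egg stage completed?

day 4

Daily DD above 10.8 °C: 15.6, 19.9, 0.0, 15.9, 8.6, 4.3, 5.5, 4.2, 12.1, 16.9, 13.3, 18.3.
Cumulative: 15.6, 35.5, 35.5, 51.4, 60.0, 64.3, 69.8, 74.0, 86.1, 103.0, 116.3, 134.6.
The total first reaches 36 DD on day 4.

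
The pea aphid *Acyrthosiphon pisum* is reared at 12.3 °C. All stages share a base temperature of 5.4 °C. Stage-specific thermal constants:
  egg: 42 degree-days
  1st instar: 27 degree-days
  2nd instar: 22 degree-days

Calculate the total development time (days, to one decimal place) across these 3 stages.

Daily accumulation at 12.3 °C = 12.3 − 5.4 = 6.9 DD/day.
Total K = 42 + 27 + 22 = 91 DD.
Total duration = 91 / 6.9 = 13.188 ≈ 13.2 days.

13.2 days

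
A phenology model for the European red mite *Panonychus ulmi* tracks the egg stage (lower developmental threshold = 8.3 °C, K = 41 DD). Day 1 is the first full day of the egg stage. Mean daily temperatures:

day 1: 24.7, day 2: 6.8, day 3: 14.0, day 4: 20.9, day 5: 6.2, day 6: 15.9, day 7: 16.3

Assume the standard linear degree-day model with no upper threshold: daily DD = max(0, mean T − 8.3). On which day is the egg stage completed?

day 6

Daily DD above 8.3 °C: 16.4, 0.0, 5.7, 12.6, 0.0, 7.6, 8.0.
Cumulative: 16.4, 16.4, 22.1, 34.7, 34.7, 42.3, 50.3.
The total first reaches 41 DD on day 6.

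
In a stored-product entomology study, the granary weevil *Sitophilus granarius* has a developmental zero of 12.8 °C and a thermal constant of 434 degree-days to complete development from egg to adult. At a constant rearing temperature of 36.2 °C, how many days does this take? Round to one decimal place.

18.5 days

Daily accumulation = 36.2 − 12.8 = 23.4 DD/day.
Duration = 434 / 23.4 = 18.547 ≈ 18.5 days.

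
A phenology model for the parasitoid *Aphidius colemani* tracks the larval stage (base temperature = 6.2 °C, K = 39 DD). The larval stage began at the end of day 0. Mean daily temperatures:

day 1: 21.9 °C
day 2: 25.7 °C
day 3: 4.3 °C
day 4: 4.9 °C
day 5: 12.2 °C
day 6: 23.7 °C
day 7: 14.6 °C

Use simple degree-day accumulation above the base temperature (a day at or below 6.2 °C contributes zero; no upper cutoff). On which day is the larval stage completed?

Daily DD above 6.2 °C: 15.7, 19.5, 0.0, 0.0, 6.0, 17.5, 8.4.
Cumulative: 15.7, 35.2, 35.2, 35.2, 41.2, 58.7, 67.1.
The total first reaches 39 DD on day 5.

day 5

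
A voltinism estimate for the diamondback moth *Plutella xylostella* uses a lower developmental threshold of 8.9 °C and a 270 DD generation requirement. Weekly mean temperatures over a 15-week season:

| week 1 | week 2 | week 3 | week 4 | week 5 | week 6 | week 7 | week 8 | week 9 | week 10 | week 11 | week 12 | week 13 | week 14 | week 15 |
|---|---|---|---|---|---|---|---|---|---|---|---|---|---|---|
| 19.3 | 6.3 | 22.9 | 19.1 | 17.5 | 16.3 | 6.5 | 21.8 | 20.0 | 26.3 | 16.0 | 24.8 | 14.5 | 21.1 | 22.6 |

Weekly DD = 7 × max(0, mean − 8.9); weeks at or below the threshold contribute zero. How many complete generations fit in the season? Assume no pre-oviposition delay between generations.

3 generations

Weekly DD (7 × max(0, T̄ − 8.9)): 72.8, 0.0, 98.0, 71.4, 60.2, 51.8, 0.0, 90.3, 77.7, 121.8, 49.7, 111.3, 39.2, 85.4, 95.9.
Season total = 1025.5 DD.
Complete generations = ⌊1025.5 / 270⌋ = 3.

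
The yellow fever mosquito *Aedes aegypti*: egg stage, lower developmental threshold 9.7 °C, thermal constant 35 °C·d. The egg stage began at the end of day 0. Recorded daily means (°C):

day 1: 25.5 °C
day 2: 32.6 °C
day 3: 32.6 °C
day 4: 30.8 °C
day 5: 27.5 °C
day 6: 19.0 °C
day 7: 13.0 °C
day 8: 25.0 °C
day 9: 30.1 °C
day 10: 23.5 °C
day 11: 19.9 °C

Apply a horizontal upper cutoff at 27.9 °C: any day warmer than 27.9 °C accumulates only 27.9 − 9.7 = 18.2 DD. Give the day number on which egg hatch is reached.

day 3

Daily DD above 9.7 °C (capped at 18.2): 15.8, 18.2, 18.2, 18.2, 17.8, 9.3, 3.3, 15.3, 18.2, 13.8, 10.2.
Cumulative: 15.8, 34.0, 52.2, 70.4, 88.2, 97.5, 100.8, 116.1, 134.3, 148.1, 158.3.
The total first reaches 35 DD on day 3.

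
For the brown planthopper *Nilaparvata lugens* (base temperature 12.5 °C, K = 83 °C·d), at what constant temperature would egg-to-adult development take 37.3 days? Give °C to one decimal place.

Required daily accumulation = 83 / 37.3 = 2.225 DD/day.
T = T_base + 2.225 = 12.5 + 2.225 = 14.725 ≈ 14.7 °C.

14.7 °C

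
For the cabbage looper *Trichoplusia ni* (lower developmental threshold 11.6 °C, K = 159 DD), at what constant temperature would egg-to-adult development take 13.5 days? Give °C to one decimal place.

Required daily accumulation = 159 / 13.5 = 11.778 DD/day.
T = T_base + 11.778 = 11.6 + 11.778 = 23.378 ≈ 23.4 °C.

23.4 °C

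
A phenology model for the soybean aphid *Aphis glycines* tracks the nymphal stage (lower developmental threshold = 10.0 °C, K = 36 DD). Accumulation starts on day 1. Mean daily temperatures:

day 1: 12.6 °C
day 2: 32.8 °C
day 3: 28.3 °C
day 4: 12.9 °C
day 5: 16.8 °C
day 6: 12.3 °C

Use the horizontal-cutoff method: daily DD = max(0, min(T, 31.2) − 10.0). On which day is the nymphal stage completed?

day 3

Daily DD above 10.0 °C (capped at 21.2): 2.6, 21.2, 18.3, 2.9, 6.8, 2.3.
Cumulative: 2.6, 23.8, 42.1, 45.0, 51.8, 54.1.
The total first reaches 36 DD on day 3.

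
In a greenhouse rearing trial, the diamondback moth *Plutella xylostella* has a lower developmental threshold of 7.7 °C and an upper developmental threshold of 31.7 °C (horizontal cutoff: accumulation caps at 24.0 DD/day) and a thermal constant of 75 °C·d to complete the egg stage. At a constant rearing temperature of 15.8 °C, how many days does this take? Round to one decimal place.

9.3 days

Daily accumulation = 15.8 − 7.7 = 8.1 DD/day.
Duration = 75 / 8.1 = 9.259 ≈ 9.3 days.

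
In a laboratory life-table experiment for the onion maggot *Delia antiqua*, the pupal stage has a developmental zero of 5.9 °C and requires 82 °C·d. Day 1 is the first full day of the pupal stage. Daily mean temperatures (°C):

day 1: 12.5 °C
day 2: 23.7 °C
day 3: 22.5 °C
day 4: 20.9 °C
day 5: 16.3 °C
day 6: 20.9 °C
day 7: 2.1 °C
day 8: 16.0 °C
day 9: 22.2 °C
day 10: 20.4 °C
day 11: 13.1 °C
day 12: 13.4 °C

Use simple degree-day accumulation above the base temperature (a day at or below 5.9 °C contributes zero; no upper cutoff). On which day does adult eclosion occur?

Daily DD above 5.9 °C: 6.6, 17.8, 16.6, 15.0, 10.4, 15.0, 0.0, 10.1, 16.3, 14.5, 7.2, 7.5.
Cumulative: 6.6, 24.4, 41.0, 56.0, 66.4, 81.4, 81.4, 91.5, 107.8, 122.3, 129.5, 137.0.
The total first reaches 82 DD on day 8.

day 8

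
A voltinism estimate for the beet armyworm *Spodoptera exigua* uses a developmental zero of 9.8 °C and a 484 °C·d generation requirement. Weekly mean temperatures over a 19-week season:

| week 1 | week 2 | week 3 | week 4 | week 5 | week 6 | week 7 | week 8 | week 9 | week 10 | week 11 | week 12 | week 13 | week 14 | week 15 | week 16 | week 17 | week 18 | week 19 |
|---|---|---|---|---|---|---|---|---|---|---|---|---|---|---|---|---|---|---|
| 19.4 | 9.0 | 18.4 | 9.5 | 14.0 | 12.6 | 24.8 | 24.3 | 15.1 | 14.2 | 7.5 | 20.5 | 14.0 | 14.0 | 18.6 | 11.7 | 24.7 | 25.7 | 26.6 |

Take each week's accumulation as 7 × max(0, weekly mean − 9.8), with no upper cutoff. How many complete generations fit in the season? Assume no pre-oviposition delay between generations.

Weekly DD (7 × max(0, T̄ − 9.8)): 67.2, 0.0, 60.2, 0.0, 29.4, 19.6, 105.0, 101.5, 37.1, 30.8, 0.0, 74.9, 29.4, 29.4, 61.6, 13.3, 104.3, 111.3, 117.6.
Season total = 992.6 DD.
Complete generations = ⌊992.6 / 484⌋ = 2.

2 generations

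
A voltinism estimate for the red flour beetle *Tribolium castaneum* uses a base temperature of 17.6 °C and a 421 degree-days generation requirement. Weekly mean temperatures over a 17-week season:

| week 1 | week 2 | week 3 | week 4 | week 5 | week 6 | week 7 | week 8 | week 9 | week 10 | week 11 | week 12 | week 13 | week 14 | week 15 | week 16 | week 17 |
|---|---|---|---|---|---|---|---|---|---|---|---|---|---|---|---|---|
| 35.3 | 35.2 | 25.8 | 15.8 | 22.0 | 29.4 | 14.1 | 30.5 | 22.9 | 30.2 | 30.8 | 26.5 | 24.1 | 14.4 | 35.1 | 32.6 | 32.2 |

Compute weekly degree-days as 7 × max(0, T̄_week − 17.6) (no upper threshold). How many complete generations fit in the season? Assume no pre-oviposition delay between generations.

2 generations

Weekly DD (7 × max(0, T̄ − 17.6)): 123.9, 123.2, 57.4, 0.0, 30.8, 82.6, 0.0, 90.3, 37.1, 88.2, 92.4, 62.3, 45.5, 0.0, 122.5, 105.0, 102.2.
Season total = 1163.4 DD.
Complete generations = ⌊1163.4 / 421⌋ = 2.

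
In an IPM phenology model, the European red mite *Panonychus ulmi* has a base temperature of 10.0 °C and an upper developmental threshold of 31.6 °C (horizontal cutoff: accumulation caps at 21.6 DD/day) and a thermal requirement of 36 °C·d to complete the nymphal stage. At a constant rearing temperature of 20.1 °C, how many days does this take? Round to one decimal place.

3.6 days

Daily accumulation = 20.1 − 10.0 = 10.1 DD/day.
Duration = 36 / 10.1 = 3.564 ≈ 3.6 days.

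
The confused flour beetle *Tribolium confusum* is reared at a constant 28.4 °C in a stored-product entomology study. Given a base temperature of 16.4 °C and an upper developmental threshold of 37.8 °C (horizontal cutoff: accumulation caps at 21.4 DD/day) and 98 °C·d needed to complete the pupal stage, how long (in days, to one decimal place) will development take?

Daily accumulation = 28.4 − 16.4 = 12.0 DD/day.
Duration = 98 / 12.0 = 8.167 ≈ 8.2 days.

8.2 days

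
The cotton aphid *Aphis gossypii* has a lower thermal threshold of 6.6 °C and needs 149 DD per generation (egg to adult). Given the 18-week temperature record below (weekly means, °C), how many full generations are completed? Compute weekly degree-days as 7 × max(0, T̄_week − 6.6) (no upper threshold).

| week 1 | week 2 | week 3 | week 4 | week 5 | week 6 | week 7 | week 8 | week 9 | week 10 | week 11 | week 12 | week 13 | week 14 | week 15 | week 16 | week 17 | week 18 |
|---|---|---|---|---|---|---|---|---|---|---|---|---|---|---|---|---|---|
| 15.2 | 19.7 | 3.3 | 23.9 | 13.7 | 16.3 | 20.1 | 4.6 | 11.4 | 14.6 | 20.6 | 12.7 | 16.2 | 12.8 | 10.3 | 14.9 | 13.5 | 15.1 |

Weekly DD (7 × max(0, T̄ − 6.6)): 60.2, 91.7, 0.0, 121.1, 49.7, 67.9, 94.5, 0.0, 33.6, 56.0, 98.0, 42.7, 67.2, 43.4, 25.9, 58.1, 48.3, 59.5.
Season total = 1017.8 DD.
Complete generations = ⌊1017.8 / 149⌋ = 6.

6 generations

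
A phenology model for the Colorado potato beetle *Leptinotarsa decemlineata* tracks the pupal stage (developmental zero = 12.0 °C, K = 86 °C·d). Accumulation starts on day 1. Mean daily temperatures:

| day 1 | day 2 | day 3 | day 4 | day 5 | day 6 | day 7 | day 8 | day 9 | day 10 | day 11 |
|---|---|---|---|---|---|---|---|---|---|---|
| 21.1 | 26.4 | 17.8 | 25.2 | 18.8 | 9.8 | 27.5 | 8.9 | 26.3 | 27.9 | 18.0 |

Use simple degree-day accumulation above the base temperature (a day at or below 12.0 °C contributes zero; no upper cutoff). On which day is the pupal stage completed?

day 10

Daily DD above 12.0 °C: 9.1, 14.4, 5.8, 13.2, 6.8, 0.0, 15.5, 0.0, 14.3, 15.9, 6.0.
Cumulative: 9.1, 23.5, 29.3, 42.5, 49.3, 49.3, 64.8, 64.8, 79.1, 95.0, 101.0.
The total first reaches 86 DD on day 10.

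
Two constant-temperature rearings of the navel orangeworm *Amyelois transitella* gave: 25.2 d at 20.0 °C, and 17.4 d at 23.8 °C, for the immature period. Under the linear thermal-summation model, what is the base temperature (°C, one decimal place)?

11.5 °C

Equal thermal constants: D₁(T₁ − T_b) = D₂(T₂ − T_b).
25.2·(20.0 − T_b) = 17.4·(23.8 − T_b)
T_b = (25.2·20.0 − 17.4·23.8) / (25.2 − 17.4) = 89.88 / 7.8 = 11.523 °C ≈ 11.5 °C.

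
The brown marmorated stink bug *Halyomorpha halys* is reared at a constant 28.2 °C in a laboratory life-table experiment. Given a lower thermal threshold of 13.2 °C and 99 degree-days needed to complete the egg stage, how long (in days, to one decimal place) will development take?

6.6 days

Daily accumulation = 28.2 − 13.2 = 15.0 DD/day.
Duration = 99 / 15.0 = 6.600 ≈ 6.6 days.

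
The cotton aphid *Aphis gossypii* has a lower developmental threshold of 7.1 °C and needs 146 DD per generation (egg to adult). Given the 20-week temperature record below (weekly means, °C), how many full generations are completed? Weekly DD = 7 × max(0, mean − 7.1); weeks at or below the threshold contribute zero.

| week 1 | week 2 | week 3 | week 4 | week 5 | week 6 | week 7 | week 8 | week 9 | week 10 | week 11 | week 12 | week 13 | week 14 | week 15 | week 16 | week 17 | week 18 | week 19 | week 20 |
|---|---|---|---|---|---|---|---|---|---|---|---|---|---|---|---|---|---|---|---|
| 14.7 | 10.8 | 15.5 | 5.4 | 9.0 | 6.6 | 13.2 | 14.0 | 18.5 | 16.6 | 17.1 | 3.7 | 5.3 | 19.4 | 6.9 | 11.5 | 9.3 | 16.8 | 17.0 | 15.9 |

Weekly DD (7 × max(0, T̄ − 7.1)): 53.2, 25.9, 58.8, 0.0, 13.3, 0.0, 42.7, 48.3, 79.8, 66.5, 70.0, 0.0, 0.0, 86.1, 0.0, 30.8, 15.4, 67.9, 69.3, 61.6.
Season total = 789.6 DD.
Complete generations = ⌊789.6 / 146⌋ = 5.

5 generations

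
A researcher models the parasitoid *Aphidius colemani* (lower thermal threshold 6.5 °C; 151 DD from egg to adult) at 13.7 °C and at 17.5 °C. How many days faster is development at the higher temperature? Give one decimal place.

At 13.7 °C: 151 / (13.7 − 6.5) = 151 / 7.2 = 20.972 d.
At 17.5 °C: 151 / (17.5 − 6.5) = 151 / 11.0 = 13.727 d.
Difference = |20.972 − 13.727| = 7.245 ≈ 7.2 days.

7.2 days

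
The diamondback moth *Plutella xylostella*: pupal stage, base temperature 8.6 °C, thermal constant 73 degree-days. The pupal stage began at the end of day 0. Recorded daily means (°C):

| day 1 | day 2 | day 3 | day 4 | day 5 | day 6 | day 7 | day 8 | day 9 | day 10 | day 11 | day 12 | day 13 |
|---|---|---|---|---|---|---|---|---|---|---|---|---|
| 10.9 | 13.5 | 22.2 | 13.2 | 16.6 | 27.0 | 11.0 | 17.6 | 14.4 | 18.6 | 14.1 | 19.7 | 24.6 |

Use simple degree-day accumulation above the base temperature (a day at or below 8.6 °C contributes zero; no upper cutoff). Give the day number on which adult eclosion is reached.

day 10

Daily DD above 8.6 °C: 2.3, 4.9, 13.6, 4.6, 8.0, 18.4, 2.4, 9.0, 5.8, 10.0, 5.5, 11.1, 16.0.
Cumulative: 2.3, 7.2, 20.8, 25.4, 33.4, 51.8, 54.2, 63.2, 69.0, 79.0, 84.5, 95.6, 111.6.
The total first reaches 73 DD on day 10.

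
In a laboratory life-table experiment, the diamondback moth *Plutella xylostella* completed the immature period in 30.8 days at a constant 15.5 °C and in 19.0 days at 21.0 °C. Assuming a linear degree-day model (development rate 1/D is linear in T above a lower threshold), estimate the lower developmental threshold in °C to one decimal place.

Equal thermal constants: D₁(T₁ − T_b) = D₂(T₂ − T_b).
30.8·(15.5 − T_b) = 19.0·(21.0 − T_b)
T_b = (30.8·15.5 − 19.0·21.0) / (30.8 − 19.0) = 78.40 / 11.8 = 6.644 °C ≈ 6.6 °C.

6.6 °C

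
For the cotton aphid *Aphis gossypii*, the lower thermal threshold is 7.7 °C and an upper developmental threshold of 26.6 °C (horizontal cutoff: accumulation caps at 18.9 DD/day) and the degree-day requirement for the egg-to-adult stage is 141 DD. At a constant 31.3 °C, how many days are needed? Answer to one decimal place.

7.5 days

Temperature 31.3 °C exceeds the upper threshold, so daily accumulation caps at 26.6 − 7.7 = 18.9 DD/day.
Duration = 141 / 18.9 = 7.460 ≈ 7.5 days.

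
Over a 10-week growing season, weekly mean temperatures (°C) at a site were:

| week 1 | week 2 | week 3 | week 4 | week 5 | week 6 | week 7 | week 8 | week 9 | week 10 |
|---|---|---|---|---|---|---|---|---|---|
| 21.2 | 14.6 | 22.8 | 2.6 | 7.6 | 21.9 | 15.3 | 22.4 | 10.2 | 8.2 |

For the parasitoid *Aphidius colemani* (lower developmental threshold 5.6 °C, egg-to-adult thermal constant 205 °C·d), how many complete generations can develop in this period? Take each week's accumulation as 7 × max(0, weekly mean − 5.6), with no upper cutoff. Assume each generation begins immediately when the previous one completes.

3 generations

Weekly DD (7 × max(0, T̄ − 5.6)): 109.2, 63.0, 120.4, 0.0, 14.0, 114.1, 67.9, 117.6, 32.2, 18.2.
Season total = 656.6 DD.
Complete generations = ⌊656.6 / 205⌋ = 3.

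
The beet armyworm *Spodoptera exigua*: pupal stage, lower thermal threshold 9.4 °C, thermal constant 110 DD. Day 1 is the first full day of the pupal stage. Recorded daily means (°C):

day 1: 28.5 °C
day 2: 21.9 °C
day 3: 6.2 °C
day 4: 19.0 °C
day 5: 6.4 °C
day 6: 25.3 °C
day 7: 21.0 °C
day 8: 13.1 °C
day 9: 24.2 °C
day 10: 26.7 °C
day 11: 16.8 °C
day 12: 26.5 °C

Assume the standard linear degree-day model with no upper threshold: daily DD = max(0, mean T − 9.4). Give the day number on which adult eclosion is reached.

day 11

Daily DD above 9.4 °C: 19.1, 12.5, 0.0, 9.6, 0.0, 15.9, 11.6, 3.7, 14.8, 17.3, 7.4, 17.1.
Cumulative: 19.1, 31.6, 31.6, 41.2, 41.2, 57.1, 68.7, 72.4, 87.2, 104.5, 111.9, 129.0.
The total first reaches 110 DD on day 11.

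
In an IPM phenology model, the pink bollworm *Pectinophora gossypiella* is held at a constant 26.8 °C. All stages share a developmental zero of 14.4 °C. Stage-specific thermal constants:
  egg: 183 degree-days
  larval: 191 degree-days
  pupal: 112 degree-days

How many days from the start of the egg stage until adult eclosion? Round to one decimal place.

Daily accumulation at 26.8 °C = 26.8 − 14.4 = 12.4 DD/day.
Total K = 183 + 191 + 112 = 486 DD.
Total duration = 486 / 12.4 = 39.194 ≈ 39.2 days.

39.2 days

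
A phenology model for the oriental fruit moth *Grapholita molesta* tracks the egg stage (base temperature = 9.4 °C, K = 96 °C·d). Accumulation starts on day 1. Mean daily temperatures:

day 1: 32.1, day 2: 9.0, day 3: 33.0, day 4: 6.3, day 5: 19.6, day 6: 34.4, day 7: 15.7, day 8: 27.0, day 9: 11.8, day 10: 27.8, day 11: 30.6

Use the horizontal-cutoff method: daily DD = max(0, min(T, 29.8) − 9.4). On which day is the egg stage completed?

Daily DD above 9.4 °C (capped at 20.4): 20.4, 0.0, 20.4, 0.0, 10.2, 20.4, 6.3, 17.6, 2.4, 18.4, 20.4.
Cumulative: 20.4, 20.4, 40.8, 40.8, 51.0, 71.4, 77.7, 95.3, 97.7, 116.1, 136.5.
The total first reaches 96 DD on day 9.

day 9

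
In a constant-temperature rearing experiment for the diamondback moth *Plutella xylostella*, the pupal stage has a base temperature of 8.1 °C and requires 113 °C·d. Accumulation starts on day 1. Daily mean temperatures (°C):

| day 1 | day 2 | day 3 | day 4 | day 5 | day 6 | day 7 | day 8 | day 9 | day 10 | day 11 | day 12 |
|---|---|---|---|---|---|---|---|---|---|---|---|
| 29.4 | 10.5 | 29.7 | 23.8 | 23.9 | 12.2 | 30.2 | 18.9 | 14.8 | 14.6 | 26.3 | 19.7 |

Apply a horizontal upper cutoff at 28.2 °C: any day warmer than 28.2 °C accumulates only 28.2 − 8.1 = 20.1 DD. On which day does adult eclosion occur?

day 9

Daily DD above 8.1 °C (capped at 20.1): 20.1, 2.4, 20.1, 15.7, 15.8, 4.1, 20.1, 10.8, 6.7, 6.5, 18.2, 11.6.
Cumulative: 20.1, 22.5, 42.6, 58.3, 74.1, 78.2, 98.3, 109.1, 115.8, 122.3, 140.5, 152.1.
The total first reaches 113 DD on day 9.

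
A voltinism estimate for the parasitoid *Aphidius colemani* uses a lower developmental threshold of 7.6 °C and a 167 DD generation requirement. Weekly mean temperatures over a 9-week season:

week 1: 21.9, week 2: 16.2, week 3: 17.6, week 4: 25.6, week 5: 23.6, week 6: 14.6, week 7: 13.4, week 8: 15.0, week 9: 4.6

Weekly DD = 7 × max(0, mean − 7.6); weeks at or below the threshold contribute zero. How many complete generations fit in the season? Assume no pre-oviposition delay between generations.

3 generations

Weekly DD (7 × max(0, T̄ − 7.6)): 100.1, 60.2, 70.0, 126.0, 112.0, 49.0, 40.6, 51.8, 0.0.
Season total = 609.7 DD.
Complete generations = ⌊609.7 / 167⌋ = 3.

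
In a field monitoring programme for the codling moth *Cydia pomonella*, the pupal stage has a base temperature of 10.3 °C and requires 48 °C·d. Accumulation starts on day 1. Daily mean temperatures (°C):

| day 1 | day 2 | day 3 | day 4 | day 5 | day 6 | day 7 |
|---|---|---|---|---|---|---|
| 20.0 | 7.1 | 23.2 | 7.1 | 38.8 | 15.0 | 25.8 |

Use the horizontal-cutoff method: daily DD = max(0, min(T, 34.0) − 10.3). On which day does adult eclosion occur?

Daily DD above 10.3 °C (capped at 23.7): 9.7, 0.0, 12.9, 0.0, 23.7, 4.7, 15.5.
Cumulative: 9.7, 9.7, 22.6, 22.6, 46.3, 51.0, 66.5.
The total first reaches 48 DD on day 6.

day 6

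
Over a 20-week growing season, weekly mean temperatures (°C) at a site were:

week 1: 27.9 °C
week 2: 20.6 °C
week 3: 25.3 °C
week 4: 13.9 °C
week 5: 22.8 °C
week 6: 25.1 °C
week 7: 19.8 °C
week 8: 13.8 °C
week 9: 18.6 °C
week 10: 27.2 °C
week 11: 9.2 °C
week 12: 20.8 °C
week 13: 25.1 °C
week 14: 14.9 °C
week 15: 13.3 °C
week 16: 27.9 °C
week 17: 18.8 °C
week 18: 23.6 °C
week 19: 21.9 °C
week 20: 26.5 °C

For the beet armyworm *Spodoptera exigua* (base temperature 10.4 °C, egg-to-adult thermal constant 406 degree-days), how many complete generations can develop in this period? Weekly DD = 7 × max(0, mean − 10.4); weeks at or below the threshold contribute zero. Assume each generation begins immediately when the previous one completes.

3 generations

Weekly DD (7 × max(0, T̄ − 10.4)): 122.5, 71.4, 104.3, 24.5, 86.8, 102.9, 65.8, 23.8, 57.4, 117.6, 0.0, 72.8, 102.9, 31.5, 20.3, 122.5, 58.8, 92.4, 80.5, 112.7.
Season total = 1471.4 DD.
Complete generations = ⌊1471.4 / 406⌋ = 3.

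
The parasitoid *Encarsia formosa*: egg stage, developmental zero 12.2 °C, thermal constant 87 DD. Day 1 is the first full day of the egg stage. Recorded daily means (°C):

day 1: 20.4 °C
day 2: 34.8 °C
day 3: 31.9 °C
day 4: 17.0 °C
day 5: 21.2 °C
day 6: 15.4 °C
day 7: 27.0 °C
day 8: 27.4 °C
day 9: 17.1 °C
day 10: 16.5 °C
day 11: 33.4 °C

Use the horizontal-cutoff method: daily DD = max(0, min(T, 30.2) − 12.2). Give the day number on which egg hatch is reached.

Daily DD above 12.2 °C (capped at 18.0): 8.2, 18.0, 18.0, 4.8, 9.0, 3.2, 14.8, 15.2, 4.9, 4.3, 18.0.
Cumulative: 8.2, 26.2, 44.2, 49.0, 58.0, 61.2, 76.0, 91.2, 96.1, 100.4, 118.4.
The total first reaches 87 DD on day 8.

day 8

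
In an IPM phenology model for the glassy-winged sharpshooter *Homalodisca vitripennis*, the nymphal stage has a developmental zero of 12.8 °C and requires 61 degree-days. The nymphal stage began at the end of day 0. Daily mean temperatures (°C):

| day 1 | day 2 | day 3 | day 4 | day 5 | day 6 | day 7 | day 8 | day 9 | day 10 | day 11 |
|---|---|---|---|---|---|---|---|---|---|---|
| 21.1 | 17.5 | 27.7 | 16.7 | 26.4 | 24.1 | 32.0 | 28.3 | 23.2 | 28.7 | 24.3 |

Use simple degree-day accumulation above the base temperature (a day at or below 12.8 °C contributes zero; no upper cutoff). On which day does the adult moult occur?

Daily DD above 12.8 °C: 8.3, 4.7, 14.9, 3.9, 13.6, 11.3, 19.2, 15.5, 10.4, 15.9, 11.5.
Cumulative: 8.3, 13.0, 27.9, 31.8, 45.4, 56.7, 75.9, 91.4, 101.8, 117.7, 129.2.
The total first reaches 61 DD on day 7.

day 7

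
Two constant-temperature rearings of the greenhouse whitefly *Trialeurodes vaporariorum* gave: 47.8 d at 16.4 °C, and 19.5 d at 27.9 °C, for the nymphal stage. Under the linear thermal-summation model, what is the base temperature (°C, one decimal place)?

Equal thermal constants: D₁(T₁ − T_b) = D₂(T₂ − T_b).
47.8·(16.4 − T_b) = 19.5·(27.9 − T_b)
T_b = (47.8·16.4 − 19.5·27.9) / (47.8 − 19.5) = 239.87 / 28.3 = 8.476 °C ≈ 8.5 °C.

8.5 °C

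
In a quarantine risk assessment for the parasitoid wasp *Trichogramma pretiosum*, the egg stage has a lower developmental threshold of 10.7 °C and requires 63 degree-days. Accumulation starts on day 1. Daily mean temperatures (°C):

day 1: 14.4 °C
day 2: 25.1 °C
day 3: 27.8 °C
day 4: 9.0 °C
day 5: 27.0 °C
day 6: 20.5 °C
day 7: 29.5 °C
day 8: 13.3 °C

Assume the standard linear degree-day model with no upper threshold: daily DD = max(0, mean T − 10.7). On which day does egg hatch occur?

day 7

Daily DD above 10.7 °C: 3.7, 14.4, 17.1, 0.0, 16.3, 9.8, 18.8, 2.6.
Cumulative: 3.7, 18.1, 35.2, 35.2, 51.5, 61.3, 80.1, 82.7.
The total first reaches 63 DD on day 7.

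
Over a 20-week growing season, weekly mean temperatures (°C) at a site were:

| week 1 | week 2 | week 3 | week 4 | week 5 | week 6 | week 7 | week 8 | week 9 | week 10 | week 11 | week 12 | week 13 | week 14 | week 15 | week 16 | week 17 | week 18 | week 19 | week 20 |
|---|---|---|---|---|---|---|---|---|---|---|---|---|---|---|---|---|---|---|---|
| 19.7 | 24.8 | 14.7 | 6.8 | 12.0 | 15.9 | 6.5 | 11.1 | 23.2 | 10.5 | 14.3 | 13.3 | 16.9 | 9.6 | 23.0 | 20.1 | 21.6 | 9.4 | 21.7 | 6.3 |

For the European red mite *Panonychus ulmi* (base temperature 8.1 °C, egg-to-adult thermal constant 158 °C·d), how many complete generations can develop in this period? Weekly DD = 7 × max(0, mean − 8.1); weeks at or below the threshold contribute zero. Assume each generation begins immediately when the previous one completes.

Weekly DD (7 × max(0, T̄ − 8.1)): 81.2, 116.9, 46.2, 0.0, 27.3, 54.6, 0.0, 21.0, 105.7, 16.8, 43.4, 36.4, 61.6, 10.5, 104.3, 84.0, 94.5, 9.1, 95.2, 0.0.
Season total = 1008.7 DD.
Complete generations = ⌊1008.7 / 158⌋ = 6.

6 generations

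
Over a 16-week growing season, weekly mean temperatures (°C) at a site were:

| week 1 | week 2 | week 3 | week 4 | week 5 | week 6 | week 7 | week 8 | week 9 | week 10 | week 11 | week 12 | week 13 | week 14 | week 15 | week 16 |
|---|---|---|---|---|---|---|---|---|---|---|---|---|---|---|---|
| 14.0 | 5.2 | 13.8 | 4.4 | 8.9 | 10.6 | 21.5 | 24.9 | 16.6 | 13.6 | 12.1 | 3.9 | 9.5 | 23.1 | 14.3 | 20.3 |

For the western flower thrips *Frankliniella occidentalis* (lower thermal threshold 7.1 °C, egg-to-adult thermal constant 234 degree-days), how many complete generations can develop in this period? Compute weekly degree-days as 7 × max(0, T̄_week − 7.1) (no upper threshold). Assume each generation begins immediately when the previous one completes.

Weekly DD (7 × max(0, T̄ − 7.1)): 48.3, 0.0, 46.9, 0.0, 12.6, 24.5, 100.8, 124.6, 66.5, 45.5, 35.0, 0.0, 16.8, 112.0, 50.4, 92.4.
Season total = 776.3 DD.
Complete generations = ⌊776.3 / 234⌋ = 3.

3 generations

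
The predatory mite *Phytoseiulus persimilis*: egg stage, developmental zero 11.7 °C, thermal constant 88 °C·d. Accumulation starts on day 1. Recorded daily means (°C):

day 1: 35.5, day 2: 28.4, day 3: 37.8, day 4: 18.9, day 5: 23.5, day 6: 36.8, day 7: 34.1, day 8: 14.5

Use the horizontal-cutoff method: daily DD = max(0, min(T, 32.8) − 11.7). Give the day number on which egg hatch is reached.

Daily DD above 11.7 °C (capped at 21.1): 21.1, 16.7, 21.1, 7.2, 11.8, 21.1, 21.1, 2.8.
Cumulative: 21.1, 37.8, 58.9, 66.1, 77.9, 99.0, 120.1, 122.9.
The total first reaches 88 DD on day 6.

day 6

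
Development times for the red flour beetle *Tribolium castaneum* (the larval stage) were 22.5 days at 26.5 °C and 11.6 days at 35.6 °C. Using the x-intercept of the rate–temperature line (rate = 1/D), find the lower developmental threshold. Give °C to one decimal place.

16.8 °C

Under the model K = D·(T − T_b), so D₁·(T₁ − T_b) = D₂·(T₂ − T_b).
22.5·(26.5 − T_b) = 11.6·(35.6 − T_b)
T_b = (22.5·26.5 − 11.6·35.6) / (22.5 − 11.6) = 183.29 / 10.9 = 16.816 °C ≈ 16.8 °C.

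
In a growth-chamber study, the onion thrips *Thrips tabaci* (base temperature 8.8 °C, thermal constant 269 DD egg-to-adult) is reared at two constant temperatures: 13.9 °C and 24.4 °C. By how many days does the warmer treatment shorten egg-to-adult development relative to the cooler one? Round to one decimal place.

35.5 days

At 13.9 °C: 269 / (13.9 − 8.8) = 269 / 5.1 = 52.745 d.
At 24.4 °C: 269 / (24.4 − 8.8) = 269 / 15.6 = 17.244 d.
Difference = |52.745 − 17.244| = 35.502 ≈ 35.5 days.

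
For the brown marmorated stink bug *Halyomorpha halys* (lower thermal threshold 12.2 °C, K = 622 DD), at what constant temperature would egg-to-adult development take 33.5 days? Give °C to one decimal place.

30.8 °C

Required daily accumulation = 622 / 33.5 = 18.567 DD/day.
T = T_base + 18.567 = 12.2 + 18.567 = 30.767 ≈ 30.8 °C.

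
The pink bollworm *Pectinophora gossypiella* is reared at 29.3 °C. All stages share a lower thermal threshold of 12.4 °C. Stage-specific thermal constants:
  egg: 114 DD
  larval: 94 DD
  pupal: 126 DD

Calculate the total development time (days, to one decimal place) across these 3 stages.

19.8 days

Daily accumulation at 29.3 °C = 29.3 − 12.4 = 16.9 DD/day.
Total K = 114 + 94 + 126 = 334 DD.
Total duration = 334 / 16.9 = 19.763 ≈ 19.8 days.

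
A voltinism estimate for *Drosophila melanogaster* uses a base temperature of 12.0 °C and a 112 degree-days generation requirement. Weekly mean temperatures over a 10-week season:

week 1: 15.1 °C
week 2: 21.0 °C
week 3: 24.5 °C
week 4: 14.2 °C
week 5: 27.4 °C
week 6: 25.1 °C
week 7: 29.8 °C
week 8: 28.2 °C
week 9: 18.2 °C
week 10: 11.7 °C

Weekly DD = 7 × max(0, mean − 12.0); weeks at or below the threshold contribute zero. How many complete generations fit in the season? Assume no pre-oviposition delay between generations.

5 generations

Weekly DD (7 × max(0, T̄ − 12.0)): 21.7, 63.0, 87.5, 15.4, 107.8, 91.7, 124.6, 113.4, 43.4, 0.0.
Season total = 668.5 DD.
Complete generations = ⌊668.5 / 112⌋ = 5.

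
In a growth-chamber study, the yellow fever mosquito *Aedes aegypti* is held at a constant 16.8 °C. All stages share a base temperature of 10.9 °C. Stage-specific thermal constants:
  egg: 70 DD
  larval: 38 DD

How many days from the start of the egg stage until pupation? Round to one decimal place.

18.3 days

Daily accumulation at 16.8 °C = 16.8 − 10.9 = 5.9 DD/day.
Total K = 70 + 38 = 108 DD.
Total duration = 108 / 5.9 = 18.305 ≈ 18.3 days.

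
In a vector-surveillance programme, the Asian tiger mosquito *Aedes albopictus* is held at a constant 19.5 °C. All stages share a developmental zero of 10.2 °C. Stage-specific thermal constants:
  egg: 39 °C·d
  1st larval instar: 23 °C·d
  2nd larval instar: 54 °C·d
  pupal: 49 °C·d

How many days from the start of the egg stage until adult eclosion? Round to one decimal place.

17.7 days

Daily accumulation at 19.5 °C = 19.5 − 10.2 = 9.3 DD/day.
Total K = 39 + 23 + 54 + 49 = 165 DD.
Total duration = 165 / 9.3 = 17.742 ≈ 17.7 days.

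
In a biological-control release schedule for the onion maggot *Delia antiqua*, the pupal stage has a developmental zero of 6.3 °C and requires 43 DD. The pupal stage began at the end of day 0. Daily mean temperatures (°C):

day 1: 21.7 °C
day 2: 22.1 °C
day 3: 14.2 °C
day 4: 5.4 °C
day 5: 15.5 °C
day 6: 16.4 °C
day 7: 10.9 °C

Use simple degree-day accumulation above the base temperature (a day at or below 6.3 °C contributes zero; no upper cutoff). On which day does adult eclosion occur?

day 5

Daily DD above 6.3 °C: 15.4, 15.8, 7.9, 0.0, 9.2, 10.1, 4.6.
Cumulative: 15.4, 31.2, 39.1, 39.1, 48.3, 58.4, 63.0.
The total first reaches 43 DD on day 5.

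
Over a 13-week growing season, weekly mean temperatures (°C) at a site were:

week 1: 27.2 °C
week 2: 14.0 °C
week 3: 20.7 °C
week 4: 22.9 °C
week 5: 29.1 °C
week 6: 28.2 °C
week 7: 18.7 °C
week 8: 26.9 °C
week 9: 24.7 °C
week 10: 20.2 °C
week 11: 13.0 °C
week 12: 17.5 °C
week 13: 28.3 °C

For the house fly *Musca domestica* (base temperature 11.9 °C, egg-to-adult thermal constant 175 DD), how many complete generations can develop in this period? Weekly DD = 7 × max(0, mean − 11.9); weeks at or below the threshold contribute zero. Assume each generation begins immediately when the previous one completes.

5 generations

Weekly DD (7 × max(0, T̄ − 11.9)): 107.1, 14.7, 61.6, 77.0, 120.4, 114.1, 47.6, 105.0, 89.6, 58.1, 7.7, 39.2, 114.8.
Season total = 956.9 DD.
Complete generations = ⌊956.9 / 175⌋ = 5.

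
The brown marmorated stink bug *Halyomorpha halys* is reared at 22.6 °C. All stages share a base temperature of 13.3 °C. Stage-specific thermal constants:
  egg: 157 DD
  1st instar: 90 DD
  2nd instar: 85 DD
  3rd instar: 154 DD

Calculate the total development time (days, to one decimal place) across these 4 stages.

52.3 days

Daily accumulation at 22.6 °C = 22.6 − 13.3 = 9.3 DD/day.
Total K = 157 + 90 + 85 + 154 = 486 DD.
Total duration = 486 / 9.3 = 52.258 ≈ 52.3 days.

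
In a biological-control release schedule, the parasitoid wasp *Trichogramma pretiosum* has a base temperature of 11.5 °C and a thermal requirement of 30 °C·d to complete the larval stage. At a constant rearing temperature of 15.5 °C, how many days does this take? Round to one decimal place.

Daily accumulation = 15.5 − 11.5 = 4.0 DD/day.
Duration = 30 / 4.0 = 7.500 ≈ 7.5 days.

7.5 days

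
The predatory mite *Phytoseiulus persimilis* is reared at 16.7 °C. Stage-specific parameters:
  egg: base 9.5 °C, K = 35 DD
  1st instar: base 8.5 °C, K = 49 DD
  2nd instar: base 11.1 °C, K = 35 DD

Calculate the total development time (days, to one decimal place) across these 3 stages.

egg: 35 / (16.7 − 9.5) = 35 / 7.2 = 4.861 d.
1st instar: 49 / (16.7 − 8.5) = 49 / 8.2 = 5.976 d.
2nd instar: 35 / (16.7 − 11.1) = 35 / 5.6 = 6.250 d.
Sum = 17.087 ≈ 17.1 days.

17.1 days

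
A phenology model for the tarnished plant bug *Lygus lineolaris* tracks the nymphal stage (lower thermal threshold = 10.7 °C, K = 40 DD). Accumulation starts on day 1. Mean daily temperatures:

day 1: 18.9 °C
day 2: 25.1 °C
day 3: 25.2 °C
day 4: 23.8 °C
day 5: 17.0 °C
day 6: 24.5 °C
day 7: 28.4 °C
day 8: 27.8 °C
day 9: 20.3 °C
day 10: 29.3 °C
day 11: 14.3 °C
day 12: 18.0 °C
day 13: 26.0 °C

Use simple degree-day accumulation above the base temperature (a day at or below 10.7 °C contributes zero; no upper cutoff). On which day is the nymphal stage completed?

Daily DD above 10.7 °C: 8.2, 14.4, 14.5, 13.1, 6.3, 13.8, 17.7, 17.1, 9.6, 18.6, 3.6, 7.3, 15.3.
Cumulative: 8.2, 22.6, 37.1, 50.2, 56.5, 70.3, 88.0, 105.1, 114.7, 133.3, 136.9, 144.2, 159.5.
The total first reaches 40 DD on day 4.

day 4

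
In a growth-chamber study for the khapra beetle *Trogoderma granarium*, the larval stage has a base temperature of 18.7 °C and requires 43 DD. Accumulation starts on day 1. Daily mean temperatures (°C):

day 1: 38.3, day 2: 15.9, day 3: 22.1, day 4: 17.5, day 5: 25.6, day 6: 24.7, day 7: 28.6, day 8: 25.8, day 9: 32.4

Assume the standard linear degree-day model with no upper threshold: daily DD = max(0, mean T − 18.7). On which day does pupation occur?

day 7

Daily DD above 18.7 °C: 19.6, 0.0, 3.4, 0.0, 6.9, 6.0, 9.9, 7.1, 13.7.
Cumulative: 19.6, 19.6, 23.0, 23.0, 29.9, 35.9, 45.8, 52.9, 66.6.
The total first reaches 43 DD on day 7.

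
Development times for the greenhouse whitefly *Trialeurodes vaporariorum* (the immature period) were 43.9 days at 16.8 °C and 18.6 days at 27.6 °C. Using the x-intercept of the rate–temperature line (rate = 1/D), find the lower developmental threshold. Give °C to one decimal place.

8.9 °C

Equal thermal constants: D₁(T₁ − T_b) = D₂(T₂ − T_b).
43.9·(16.8 − T_b) = 18.6·(27.6 − T_b)
T_b = (43.9·16.8 − 18.6·27.6) / (43.9 − 18.6) = 224.16 / 25.3 = 8.860 °C ≈ 8.9 °C.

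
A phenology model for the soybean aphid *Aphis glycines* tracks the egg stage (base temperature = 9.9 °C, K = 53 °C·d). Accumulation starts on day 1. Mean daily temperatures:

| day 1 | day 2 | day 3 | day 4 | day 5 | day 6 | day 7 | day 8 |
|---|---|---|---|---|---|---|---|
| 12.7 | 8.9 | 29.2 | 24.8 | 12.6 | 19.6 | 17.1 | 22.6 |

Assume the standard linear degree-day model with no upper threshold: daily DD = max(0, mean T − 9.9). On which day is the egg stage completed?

day 7

Daily DD above 9.9 °C: 2.8, 0.0, 19.3, 14.9, 2.7, 9.7, 7.2, 12.7.
Cumulative: 2.8, 2.8, 22.1, 37.0, 39.7, 49.4, 56.6, 69.3.
The total first reaches 53 DD on day 7.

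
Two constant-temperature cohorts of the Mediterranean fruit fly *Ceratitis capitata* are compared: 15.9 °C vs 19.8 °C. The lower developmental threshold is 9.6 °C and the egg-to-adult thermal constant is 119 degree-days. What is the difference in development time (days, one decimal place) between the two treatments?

At 15.9 °C: 119 / (15.9 − 9.6) = 119 / 6.3 = 18.889 d.
At 19.8 °C: 119 / (19.8 − 9.6) = 119 / 10.2 = 11.667 d.
Difference = |18.889 − 11.667| = 7.222 ≈ 7.2 days.

7.2 days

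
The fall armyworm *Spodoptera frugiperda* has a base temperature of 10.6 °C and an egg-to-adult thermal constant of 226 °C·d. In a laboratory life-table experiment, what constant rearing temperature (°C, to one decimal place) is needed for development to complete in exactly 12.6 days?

Required daily accumulation = 226 / 12.6 = 17.937 DD/day.
T = T_base + 17.937 = 10.6 + 17.937 = 28.537 ≈ 28.5 °C.

28.5 °C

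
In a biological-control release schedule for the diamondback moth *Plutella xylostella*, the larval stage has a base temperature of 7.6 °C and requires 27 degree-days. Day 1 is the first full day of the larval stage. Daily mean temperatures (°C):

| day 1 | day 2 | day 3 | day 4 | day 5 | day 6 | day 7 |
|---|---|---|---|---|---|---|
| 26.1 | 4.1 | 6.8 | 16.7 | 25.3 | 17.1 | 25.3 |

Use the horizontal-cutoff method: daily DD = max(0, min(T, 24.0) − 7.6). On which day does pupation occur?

Daily DD above 7.6 °C (capped at 16.4): 16.4, 0.0, 0.0, 9.1, 16.4, 9.5, 16.4.
Cumulative: 16.4, 16.4, 16.4, 25.5, 41.9, 51.4, 67.8.
The total first reaches 27 DD on day 5.

day 5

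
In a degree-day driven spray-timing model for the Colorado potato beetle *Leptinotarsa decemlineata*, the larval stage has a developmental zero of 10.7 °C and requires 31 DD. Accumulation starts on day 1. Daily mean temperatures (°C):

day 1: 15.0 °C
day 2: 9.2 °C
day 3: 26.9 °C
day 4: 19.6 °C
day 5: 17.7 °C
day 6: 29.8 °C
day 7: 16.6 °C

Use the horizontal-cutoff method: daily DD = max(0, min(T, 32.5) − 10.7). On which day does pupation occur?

day 5

Daily DD above 10.7 °C (capped at 21.8): 4.3, 0.0, 16.2, 8.9, 7.0, 19.1, 5.9.
Cumulative: 4.3, 4.3, 20.5, 29.4, 36.4, 55.5, 61.4.
The total first reaches 31 DD on day 5.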